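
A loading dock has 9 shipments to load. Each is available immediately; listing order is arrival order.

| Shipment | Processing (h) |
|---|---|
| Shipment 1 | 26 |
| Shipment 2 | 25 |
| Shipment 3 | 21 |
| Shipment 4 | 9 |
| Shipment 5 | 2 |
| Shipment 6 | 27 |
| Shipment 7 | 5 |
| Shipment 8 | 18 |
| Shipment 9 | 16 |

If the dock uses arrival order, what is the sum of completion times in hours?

FIFO (arrival order): Shipment 1 Shipment 2 Shipment 3 Shipment 4 Shipment 5 Shipment 6 Shipment 7 Shipment 8 Shipment 9.
Shipment 1: 0→26
Shipment 2: 26→51
Shipment 3: 51→72
Shipment 4: 72→81
Shipment 5: 81→83
Shipment 6: 83→110
Shipment 7: 110→115
Shipment 8: 115→133
Shipment 9: 133→149
Sum = 26+51+72+81+83+110+115+133+149 = 820.

820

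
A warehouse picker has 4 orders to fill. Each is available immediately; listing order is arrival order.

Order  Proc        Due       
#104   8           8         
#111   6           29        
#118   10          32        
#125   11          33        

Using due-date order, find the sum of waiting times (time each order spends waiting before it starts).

46

EDD (increasing due date): #104 #111 #118 #125.
#104: waits 0, runs 0→8
#111: waits 8, runs 8→14
#118: waits 14, runs 14→24
#125: waits 24, runs 24→35
Sum = 0+8+14+24 = 46.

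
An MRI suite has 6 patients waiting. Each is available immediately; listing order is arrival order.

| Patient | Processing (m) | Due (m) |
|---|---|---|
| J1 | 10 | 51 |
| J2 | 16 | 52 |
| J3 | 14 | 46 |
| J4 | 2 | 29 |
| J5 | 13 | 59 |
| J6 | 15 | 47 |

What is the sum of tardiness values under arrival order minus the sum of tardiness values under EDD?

20

FIFO (arrival order): J1 J2 J3 J4 J5 J6.
J1: 0→10, due 51, tardiness 0
J2: 10→26, due 52, tardiness 0
J3: 26→40, due 46, tardiness 0
J4: 40→42, due 29, tardiness 13
J5: 42→55, due 59, tardiness 0
J6: 55→70, due 47, tardiness 23
Sum = 0+0+0+13+0+23 = 36.
EDD (increasing due date): J4 J3 J6 J1 J2 J5.
J4: 0→2, due 29, tardiness 0
J3: 2→16, due 46, tardiness 0
J6: 16→31, due 47, tardiness 0
J1: 31→41, due 51, tardiness 0
J2: 41→57, due 52, tardiness 5
J5: 57→70, due 59, tardiness 11
Sum = 0+0+0+0+5+11 = 16.
Difference = 36 − 16 = 20.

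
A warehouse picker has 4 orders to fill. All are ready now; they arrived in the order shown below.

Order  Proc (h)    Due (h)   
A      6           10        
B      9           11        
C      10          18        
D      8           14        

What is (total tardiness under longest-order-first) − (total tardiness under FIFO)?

14

LPT (decreasing processing time): C B D A.
C: 0→10, due 18, tardiness 0
B: 10→19, due 11, tardiness 8
D: 19→27, due 14, tardiness 13
A: 27→33, due 10, tardiness 23
Sum = 0+8+13+23 = 44.
FIFO (arrival order): A B C D.
A: 0→6, due 10, tardiness 0
B: 6→15, due 11, tardiness 4
C: 15→25, due 18, tardiness 7
D: 25→33, due 14, tardiness 19
Sum = 0+4+7+19 = 30.
Difference = 44 − 30 = 14.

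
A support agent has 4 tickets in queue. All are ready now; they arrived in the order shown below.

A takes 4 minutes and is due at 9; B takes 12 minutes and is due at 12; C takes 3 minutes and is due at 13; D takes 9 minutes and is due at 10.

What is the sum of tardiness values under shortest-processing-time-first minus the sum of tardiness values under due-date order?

-9

SPT (increasing processing time): C A D B.
C: 0→3, due 13, tardiness 0
A: 3→7, due 9, tardiness 0
D: 7→16, due 10, tardiness 6
B: 16→28, due 12, tardiness 16
Sum = 0+0+6+16 = 22.
EDD (increasing due date): A D B C.
A: 0→4, due 9, tardiness 0
D: 4→13, due 10, tardiness 3
B: 13→25, due 12, tardiness 13
C: 25→28, due 13, tardiness 15
Sum = 0+3+13+15 = 31.
Difference = 22 − 31 = -9.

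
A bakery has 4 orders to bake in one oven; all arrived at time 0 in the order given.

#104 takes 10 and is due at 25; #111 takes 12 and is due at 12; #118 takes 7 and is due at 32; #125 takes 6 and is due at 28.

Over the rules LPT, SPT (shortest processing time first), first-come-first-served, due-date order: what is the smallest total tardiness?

3

LPT (decreasing processing time): #111 #104 #118 #125.
#111: 0→12, due 12, tardiness 0
#104: 12→22, due 25, tardiness 0
#118: 22→29, due 32, tardiness 0
#125: 29→35, due 28, tardiness 7
Sum = 0+0+0+7 = 7.
SPT (increasing processing time): #125 #118 #104 #111.
#125: 0→6, due 28, tardiness 0
#118: 6→13, due 32, tardiness 0
#104: 13→23, due 25, tardiness 0
#111: 23→35, due 12, tardiness 23
Sum = 0+0+0+23 = 23.
FIFO (arrival order): #104 #111 #118 #125.
#104: 0→10, due 25, tardiness 0
#111: 10→22, due 12, tardiness 10
#118: 22→29, due 32, tardiness 0
#125: 29→35, due 28, tardiness 7
Sum = 0+10+0+7 = 17.
EDD (increasing due date): #111 #104 #125 #118.
#111: 0→12, due 12, tardiness 0
#104: 12→22, due 25, tardiness 0
#125: 22→28, due 28, tardiness 0
#118: 28→35, due 32, tardiness 3
Sum = 0+0+0+3 = 3.
LPT 7, SPT 23, FIFO 17, EDD 3 → minimum 3.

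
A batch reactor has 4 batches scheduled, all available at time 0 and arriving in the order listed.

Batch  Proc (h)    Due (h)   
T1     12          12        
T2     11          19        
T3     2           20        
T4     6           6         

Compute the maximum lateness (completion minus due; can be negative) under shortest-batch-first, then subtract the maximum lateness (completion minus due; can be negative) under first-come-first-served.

SPT (increasing processing time): T3 T4 T2 T1.
T3: 0→2, due 20, lateness -18
T4: 2→8, due 6, lateness 2
T2: 8→19, due 19, lateness 0
T1: 19→31, due 12, lateness 19
Maximum = 19.
FIFO (arrival order): T1 T2 T3 T4.
T1: 0→12, due 12, lateness 0
T2: 12→23, due 19, lateness 4
T3: 23→25, due 20, lateness 5
T4: 25→31, due 6, lateness 25
Maximum = 25.
Difference = 19 − 25 = -6.

-6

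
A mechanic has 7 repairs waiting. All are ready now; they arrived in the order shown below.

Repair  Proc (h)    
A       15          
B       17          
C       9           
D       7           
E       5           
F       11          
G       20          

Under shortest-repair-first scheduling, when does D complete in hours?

12

SPT (increasing processing time): E D C F A B G.
E: 0→5
D: 5→12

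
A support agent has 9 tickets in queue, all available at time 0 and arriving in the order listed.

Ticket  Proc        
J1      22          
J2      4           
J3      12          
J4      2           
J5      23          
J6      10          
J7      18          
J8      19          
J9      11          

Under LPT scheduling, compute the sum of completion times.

768

LPT (decreasing processing time): J5 J1 J8 J7 J3 J9 J6 J2 J4.
J5: 0→23
J1: 23→45
J8: 45→64
J7: 64→82
J3: 82→94
J9: 94→105
J6: 105→115
J2: 115→119
J4: 119→121
Sum = 23+45+64+82+94+105+115+119+121 = 768.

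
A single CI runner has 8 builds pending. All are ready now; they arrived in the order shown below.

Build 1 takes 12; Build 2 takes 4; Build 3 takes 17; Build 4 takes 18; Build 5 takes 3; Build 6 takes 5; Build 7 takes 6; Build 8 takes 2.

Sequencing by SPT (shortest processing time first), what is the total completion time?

198

SPT (increasing processing time): Build 8 Build 5 Build 2 Build 6 Build 7 Build 1 Build 3 Build 4.
Build 8: 0→2
Build 5: 2→5
Build 2: 5→9
Build 6: 9→14
Build 7: 14→20
Build 1: 20→32
Build 3: 32→49
Build 4: 49→67
Sum = 2+5+9+14+20+32+49+67 = 198.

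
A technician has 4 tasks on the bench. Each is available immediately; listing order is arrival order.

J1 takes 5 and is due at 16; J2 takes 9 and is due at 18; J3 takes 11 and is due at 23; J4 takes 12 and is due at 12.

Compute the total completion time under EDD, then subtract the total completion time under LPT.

EDD (increasing due date): J4 J1 J2 J3.
J4: 0→12
J1: 12→17
J2: 17→26
J3: 26→37
Sum = 12+17+26+37 = 92.
LPT (decreasing processing time): J4 J3 J2 J1.
J4: 0→12
J3: 12→23
J2: 23→32
J1: 32→37
Sum = 12+23+32+37 = 104.
Difference = 92 − 104 = -12.

-12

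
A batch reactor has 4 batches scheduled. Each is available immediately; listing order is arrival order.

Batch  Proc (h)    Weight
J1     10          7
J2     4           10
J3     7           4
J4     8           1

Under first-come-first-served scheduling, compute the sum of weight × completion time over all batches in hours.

FIFO (arrival order): J1 J2 J3 J4.
J1: finishes 10, weight 7, w·C = 70
J2: finishes 14, weight 10, w·C = 140
J3: finishes 21, weight 4, w·C = 84
J4: finishes 29, weight 1, w·C = 29
Sum = 70+140+84+29 = 323.

323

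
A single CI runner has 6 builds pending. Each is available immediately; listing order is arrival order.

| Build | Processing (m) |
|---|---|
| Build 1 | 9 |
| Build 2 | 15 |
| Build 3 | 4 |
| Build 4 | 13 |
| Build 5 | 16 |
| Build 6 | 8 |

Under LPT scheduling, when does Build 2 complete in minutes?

LPT (decreasing processing time): Build 5 Build 2 Build 4 Build 1 Build 6 Build 3.
Build 5: 0→16
Build 2: 16→31

31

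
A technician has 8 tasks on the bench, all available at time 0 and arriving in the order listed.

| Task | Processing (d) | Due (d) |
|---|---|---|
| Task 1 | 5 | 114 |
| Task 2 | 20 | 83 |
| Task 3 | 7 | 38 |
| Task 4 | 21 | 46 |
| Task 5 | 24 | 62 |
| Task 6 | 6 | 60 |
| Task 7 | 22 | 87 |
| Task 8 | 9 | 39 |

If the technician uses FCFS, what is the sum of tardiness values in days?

138

FIFO (arrival order): Task 1 Task 2 Task 3 Task 4 Task 5 Task 6 Task 7 Task 8.
Task 1: 0→5, due 114, tardiness 0
Task 2: 5→25, due 83, tardiness 0
Task 3: 25→32, due 38, tardiness 0
Task 4: 32→53, due 46, tardiness 7
Task 5: 53→77, due 62, tardiness 15
Task 6: 77→83, due 60, tardiness 23
Task 7: 83→105, due 87, tardiness 18
Task 8: 105→114, due 39, tardiness 75
Sum = 0+0+0+7+15+23+18+75 = 138.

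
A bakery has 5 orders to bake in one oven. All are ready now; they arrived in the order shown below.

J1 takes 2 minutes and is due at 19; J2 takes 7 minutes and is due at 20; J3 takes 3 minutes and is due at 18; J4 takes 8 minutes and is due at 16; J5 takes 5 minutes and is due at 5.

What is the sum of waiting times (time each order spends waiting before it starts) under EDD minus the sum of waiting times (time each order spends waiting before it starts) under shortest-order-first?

EDD (increasing due date): J5 J4 J3 J1 J2.
J5: waits 0, runs 0→5
J4: waits 5, runs 5→13
J3: waits 13, runs 13→16
J1: waits 16, runs 16→18
J2: waits 18, runs 18→25
Sum = 0+5+13+16+18 = 52.
SPT (increasing processing time): J1 J3 J5 J2 J4.
J1: waits 0, runs 0→2
J3: waits 2, runs 2→5
J5: waits 5, runs 5→10
J2: waits 10, runs 10→17
J4: waits 17, runs 17→25
Sum = 0+2+5+10+17 = 34.
Difference = 52 − 34 = 18.

18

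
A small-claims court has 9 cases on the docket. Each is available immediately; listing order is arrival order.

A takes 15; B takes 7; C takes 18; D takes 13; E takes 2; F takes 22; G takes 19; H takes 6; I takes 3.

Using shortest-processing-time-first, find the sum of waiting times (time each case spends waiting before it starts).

260

SPT (increasing processing time): E I H B D A C G F.
E: waits 0, runs 0→2
I: waits 2, runs 2→5
H: waits 5, runs 5→11
B: waits 11, runs 11→18
D: waits 18, runs 18→31
A: waits 31, runs 31→46
C: waits 46, runs 46→64
G: waits 64, runs 64→83
F: waits 83, runs 83→105
Sum = 0+2+5+11+18+31+46+64+83 = 260.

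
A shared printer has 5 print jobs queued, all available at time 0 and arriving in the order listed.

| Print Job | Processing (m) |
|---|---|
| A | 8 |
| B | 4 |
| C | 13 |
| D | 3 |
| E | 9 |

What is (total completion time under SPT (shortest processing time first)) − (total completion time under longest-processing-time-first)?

SPT (increasing processing time): D B A E C.
D: 0→3
B: 3→7
A: 7→15
E: 15→24
C: 24→37
Sum = 3+7+15+24+37 = 86.
LPT (decreasing processing time): C E A B D.
C: 0→13
E: 13→22
A: 22→30
B: 30→34
D: 34→37
Sum = 13+22+30+34+37 = 136.
Difference = 86 − 136 = -50.

-50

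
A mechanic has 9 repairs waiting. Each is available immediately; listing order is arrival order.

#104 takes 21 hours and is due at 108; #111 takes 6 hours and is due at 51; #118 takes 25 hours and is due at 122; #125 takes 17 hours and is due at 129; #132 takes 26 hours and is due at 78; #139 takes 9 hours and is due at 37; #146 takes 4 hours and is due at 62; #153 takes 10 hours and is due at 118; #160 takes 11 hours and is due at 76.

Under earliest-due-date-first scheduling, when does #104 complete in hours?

77

EDD (increasing due date): #139 #111 #146 #160 #132 #104 #153 #118 #125.
#139: 0→9
#111: 9→15
#146: 15→19
#160: 19→30
#132: 30→56
#104: 56→77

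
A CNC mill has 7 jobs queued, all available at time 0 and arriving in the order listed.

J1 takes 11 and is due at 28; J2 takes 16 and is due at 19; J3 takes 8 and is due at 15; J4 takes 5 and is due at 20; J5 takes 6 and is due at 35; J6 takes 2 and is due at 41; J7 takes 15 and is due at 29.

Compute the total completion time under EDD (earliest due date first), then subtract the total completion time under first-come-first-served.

10

EDD (increasing due date): J3 J2 J4 J1 J7 J5 J6.
J3: 0→8
J2: 8→24
J4: 24→29
J1: 29→40
J7: 40→55
J5: 55→61
J6: 61→63
Sum = 8+24+29+40+55+61+63 = 280.
FIFO (arrival order): J1 J2 J3 J4 J5 J6 J7.
J1: 0→11
J2: 11→27
J3: 27→35
J4: 35→40
J5: 40→46
J6: 46→48
J7: 48→63
Sum = 11+27+35+40+46+48+63 = 270.
Difference = 280 − 270 = 10.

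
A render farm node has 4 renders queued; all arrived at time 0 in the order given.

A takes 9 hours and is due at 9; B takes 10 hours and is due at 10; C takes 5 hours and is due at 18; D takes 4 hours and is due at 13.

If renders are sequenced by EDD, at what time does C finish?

28

EDD (increasing due date): A B D C.
A: 0→9
B: 9→19
D: 19→23
C: 23→28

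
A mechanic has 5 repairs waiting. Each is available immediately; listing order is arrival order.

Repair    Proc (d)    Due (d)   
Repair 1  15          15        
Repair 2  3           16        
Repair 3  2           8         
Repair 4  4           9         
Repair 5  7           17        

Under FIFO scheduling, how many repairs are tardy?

4

FIFO (arrival order): Repair 1 Repair 2 Repair 3 Repair 4 Repair 5.
Repair 1: 0→15, due 15, tardiness 0
Repair 2: 15→18, due 16, tardiness 2
Repair 3: 18→20, due 8, tardiness 12
Repair 4: 20→24, due 9, tardiness 15
Repair 5: 24→31, due 17, tardiness 14
Late repairs: 4.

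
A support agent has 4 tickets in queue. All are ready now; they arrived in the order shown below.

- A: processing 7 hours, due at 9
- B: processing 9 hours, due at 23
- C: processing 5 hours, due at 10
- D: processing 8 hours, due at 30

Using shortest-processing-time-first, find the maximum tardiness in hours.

SPT (increasing processing time): C A D B.
C: 0→5, due 10, tardiness 0
A: 5→12, due 9, tardiness 3
D: 12→20, due 30, tardiness 0
B: 20→29, due 23, tardiness 6
Maximum = 6.

6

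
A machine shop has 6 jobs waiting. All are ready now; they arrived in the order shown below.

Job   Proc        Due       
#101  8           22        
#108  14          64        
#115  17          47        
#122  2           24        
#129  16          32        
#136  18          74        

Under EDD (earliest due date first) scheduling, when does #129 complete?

EDD (increasing due date): #101 #122 #129 #115 #108 #136.
#101: 0→8
#122: 8→10
#129: 10→26

26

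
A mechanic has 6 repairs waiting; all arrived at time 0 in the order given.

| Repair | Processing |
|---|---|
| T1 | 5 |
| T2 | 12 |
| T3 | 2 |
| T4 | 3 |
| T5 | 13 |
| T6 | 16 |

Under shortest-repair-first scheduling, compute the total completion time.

SPT (increasing processing time): T3 T4 T1 T2 T5 T6.
T3: 0→2
T4: 2→5
T1: 5→10
T2: 10→22
T5: 22→35
T6: 35→51
Sum = 2+5+10+22+35+51 = 125.

125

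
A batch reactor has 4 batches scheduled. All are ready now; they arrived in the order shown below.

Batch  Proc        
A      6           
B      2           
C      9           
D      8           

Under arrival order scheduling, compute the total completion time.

FIFO (arrival order): A B C D.
A: 0→6
B: 6→8
C: 8→17
D: 17→25
Sum = 6+8+17+25 = 56.

56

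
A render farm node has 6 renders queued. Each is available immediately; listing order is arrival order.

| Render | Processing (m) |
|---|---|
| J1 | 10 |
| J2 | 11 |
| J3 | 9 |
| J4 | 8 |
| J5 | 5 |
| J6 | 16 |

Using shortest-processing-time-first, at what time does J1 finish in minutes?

SPT (increasing processing time): J5 J4 J3 J1 J2 J6.
J5: 0→5
J4: 5→13
J3: 13→22
J1: 22→32

32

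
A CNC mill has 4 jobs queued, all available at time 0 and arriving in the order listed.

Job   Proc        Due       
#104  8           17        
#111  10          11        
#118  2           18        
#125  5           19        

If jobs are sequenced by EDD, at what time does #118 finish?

EDD (increasing due date): #111 #104 #118 #125.
#111: 0→10
#104: 10→18
#118: 18→20

20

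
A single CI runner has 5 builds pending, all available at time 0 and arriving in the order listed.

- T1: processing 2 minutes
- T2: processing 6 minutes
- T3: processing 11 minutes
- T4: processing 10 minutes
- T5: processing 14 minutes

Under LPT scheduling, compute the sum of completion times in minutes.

LPT (decreasing processing time): T5 T3 T4 T2 T1.
T5: 0→14
T3: 14→25
T4: 25→35
T2: 35→41
T1: 41→43
Sum = 14+25+35+41+43 = 158.

158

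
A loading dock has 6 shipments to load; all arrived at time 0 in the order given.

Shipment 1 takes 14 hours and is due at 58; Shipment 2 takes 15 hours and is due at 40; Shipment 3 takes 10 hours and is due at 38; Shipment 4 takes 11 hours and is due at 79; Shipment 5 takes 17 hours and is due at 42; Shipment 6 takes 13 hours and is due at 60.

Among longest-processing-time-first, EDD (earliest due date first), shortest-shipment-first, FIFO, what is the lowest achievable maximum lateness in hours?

9

LPT (decreasing processing time): Shipment 5 Shipment 2 Shipment 1 Shipment 6 Shipment 4 Shipment 3.
Shipment 5: 0→17, due 42, lateness -25
Shipment 2: 17→32, due 40, lateness -8
Shipment 1: 32→46, due 58, lateness -12
Shipment 6: 46→59, due 60, lateness -1
Shipment 4: 59→70, due 79, lateness -9
Shipment 3: 70→80, due 38, lateness 42
Maximum = 42.
EDD (increasing due date): Shipment 3 Shipment 2 Shipment 5 Shipment 1 Shipment 6 Shipment 4.
Shipment 3: 0→10, due 38, lateness -28
Shipment 2: 10→25, due 40, lateness -15
Shipment 5: 25→42, due 42, lateness 0
Shipment 1: 42→56, due 58, lateness -2
Shipment 6: 56→69, due 60, lateness 9
Shipment 4: 69→80, due 79, lateness 1
Maximum = 9.
SPT (increasing processing time): Shipment 3 Shipment 4 Shipment 6 Shipment 1 Shipment 2 Shipment 5.
Shipment 3: 0→10, due 38, lateness -28
Shipment 4: 10→21, due 79, lateness -58
Shipment 6: 21→34, due 60, lateness -26
Shipment 1: 34→48, due 58, lateness -10
Shipment 2: 48→63, due 40, lateness 23
Shipment 5: 63→80, due 42, lateness 38
Maximum = 38.
FIFO (arrival order): Shipment 1 Shipment 2 Shipment 3 Shipment 4 Shipment 5 Shipment 6.
Shipment 1: 0→14, due 58, lateness -44
Shipment 2: 14→29, due 40, lateness -11
Shipment 3: 29→39, due 38, lateness 1
Shipment 4: 39→50, due 79, lateness -29
Shipment 5: 50→67, due 42, lateness 25
Shipment 6: 67→80, due 60, lateness 20
Maximum = 25.
LPT 42, EDD 9, SPT 38, FIFO 25 → minimum 9.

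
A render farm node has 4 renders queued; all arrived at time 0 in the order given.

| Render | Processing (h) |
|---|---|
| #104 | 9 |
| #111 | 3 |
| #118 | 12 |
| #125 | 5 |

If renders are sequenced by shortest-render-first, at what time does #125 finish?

8

SPT (increasing processing time): #111 #125 #104 #118.
#111: 0→3
#125: 3→8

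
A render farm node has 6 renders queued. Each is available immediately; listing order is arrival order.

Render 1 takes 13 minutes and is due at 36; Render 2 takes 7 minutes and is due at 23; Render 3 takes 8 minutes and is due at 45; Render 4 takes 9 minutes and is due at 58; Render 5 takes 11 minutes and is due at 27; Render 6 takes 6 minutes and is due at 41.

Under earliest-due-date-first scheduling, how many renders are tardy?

0

EDD (increasing due date): Render 2 Render 5 Render 1 Render 6 Render 3 Render 4.
Render 2: 0→7, due 23, tardiness 0
Render 5: 7→18, due 27, tardiness 0
Render 1: 18→31, due 36, tardiness 0
Render 6: 31→37, due 41, tardiness 0
Render 3: 37→45, due 45, tardiness 0
Render 4: 45→54, due 58, tardiness 0
Late renders: 0.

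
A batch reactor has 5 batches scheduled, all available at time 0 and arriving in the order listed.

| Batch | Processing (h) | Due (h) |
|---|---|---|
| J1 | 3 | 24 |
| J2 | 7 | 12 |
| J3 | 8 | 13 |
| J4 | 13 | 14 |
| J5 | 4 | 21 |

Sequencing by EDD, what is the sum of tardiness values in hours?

EDD (increasing due date): J2 J3 J4 J5 J1.
J2: 0→7, due 12, tardiness 0
J3: 7→15, due 13, tardiness 2
J4: 15→28, due 14, tardiness 14
J5: 28→32, due 21, tardiness 11
J1: 32→35, due 24, tardiness 11
Sum = 0+2+14+11+11 = 38.

38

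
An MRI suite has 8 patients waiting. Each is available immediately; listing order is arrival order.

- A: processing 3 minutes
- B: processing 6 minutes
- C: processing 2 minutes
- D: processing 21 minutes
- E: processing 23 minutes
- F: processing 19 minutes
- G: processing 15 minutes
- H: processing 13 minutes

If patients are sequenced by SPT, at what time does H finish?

SPT (increasing processing time): C A B H G F D E.
C: 0→2
A: 2→5
B: 5→11
H: 11→24

24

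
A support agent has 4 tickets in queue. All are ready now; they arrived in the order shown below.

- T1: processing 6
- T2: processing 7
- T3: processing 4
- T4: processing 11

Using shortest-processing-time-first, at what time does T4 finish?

28

SPT (increasing processing time): T3 T1 T2 T4.
T3: 0→4
T1: 4→10
T2: 10→17
T4: 17→28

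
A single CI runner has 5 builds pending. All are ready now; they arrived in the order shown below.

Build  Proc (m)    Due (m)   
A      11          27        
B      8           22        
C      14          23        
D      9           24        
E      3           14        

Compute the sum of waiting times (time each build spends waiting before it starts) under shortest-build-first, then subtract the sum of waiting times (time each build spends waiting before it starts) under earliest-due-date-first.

SPT (increasing processing time): E B D A C.
E: waits 0, runs 0→3
B: waits 3, runs 3→11
D: waits 11, runs 11→20
A: waits 20, runs 20→31
C: waits 31, runs 31→45
Sum = 0+3+11+20+31 = 65.
EDD (increasing due date): E B C D A.
E: waits 0, runs 0→3
B: waits 3, runs 3→11
C: waits 11, runs 11→25
D: waits 25, runs 25→34
A: waits 34, runs 34→45
Sum = 0+3+11+25+34 = 73.
Difference = 65 − 73 = -8.

-8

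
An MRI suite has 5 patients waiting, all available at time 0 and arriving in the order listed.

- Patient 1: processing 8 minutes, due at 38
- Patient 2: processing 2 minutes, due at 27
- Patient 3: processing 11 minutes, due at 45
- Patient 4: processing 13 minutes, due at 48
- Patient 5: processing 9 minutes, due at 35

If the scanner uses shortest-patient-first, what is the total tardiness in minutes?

SPT (increasing processing time): Patient 2 Patient 1 Patient 5 Patient 3 Patient 4.
Patient 2: 0→2, due 27, tardiness 0
Patient 1: 2→10, due 38, tardiness 0
Patient 5: 10→19, due 35, tardiness 0
Patient 3: 19→30, due 45, tardiness 0
Patient 4: 30→43, due 48, tardiness 0
Sum = 0+0+0+0+0 = 0.

0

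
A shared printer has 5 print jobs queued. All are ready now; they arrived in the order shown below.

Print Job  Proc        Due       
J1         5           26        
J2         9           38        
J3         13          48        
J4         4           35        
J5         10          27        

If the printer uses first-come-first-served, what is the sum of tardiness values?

14

FIFO (arrival order): J1 J2 J3 J4 J5.
J1: 0→5, due 26, tardiness 0
J2: 5→14, due 38, tardiness 0
J3: 14→27, due 48, tardiness 0
J4: 27→31, due 35, tardiness 0
J5: 31→41, due 27, tardiness 14
Sum = 0+0+0+0+14 = 14.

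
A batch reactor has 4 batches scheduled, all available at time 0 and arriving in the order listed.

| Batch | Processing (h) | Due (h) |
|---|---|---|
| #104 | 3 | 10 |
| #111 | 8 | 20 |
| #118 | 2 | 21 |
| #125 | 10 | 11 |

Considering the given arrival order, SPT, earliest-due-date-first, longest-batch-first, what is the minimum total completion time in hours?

43

FIFO (arrival order): #104 #111 #118 #125.
#104: 0→3
#111: 3→11
#118: 11→13
#125: 13→23
Sum = 3+11+13+23 = 50.
SPT (increasing processing time): #118 #104 #111 #125.
#118: 0→2
#104: 2→5
#111: 5→13
#125: 13→23
Sum = 2+5+13+23 = 43.
EDD (increasing due date): #104 #125 #111 #118.
#104: 0→3
#125: 3→13
#111: 13→21
#118: 21→23
Sum = 3+13+21+23 = 60.
LPT (decreasing processing time): #125 #111 #104 #118.
#125: 0→10
#111: 10→18
#104: 18→21
#118: 21→23
Sum = 10+18+21+23 = 72.
FIFO 50, SPT 43, EDD 60, LPT 72 → minimum 43.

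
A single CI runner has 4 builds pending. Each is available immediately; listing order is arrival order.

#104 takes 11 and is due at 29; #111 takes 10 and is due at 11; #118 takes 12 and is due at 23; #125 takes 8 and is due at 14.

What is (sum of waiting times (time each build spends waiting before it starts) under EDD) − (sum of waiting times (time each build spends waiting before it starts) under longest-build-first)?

-10

EDD (increasing due date): #111 #125 #118 #104.
#111: waits 0, runs 0→10
#125: waits 10, runs 10→18
#118: waits 18, runs 18→30
#104: waits 30, runs 30→41
Sum = 0+10+18+30 = 58.
LPT (decreasing processing time): #118 #104 #111 #125.
#118: waits 0, runs 0→12
#104: waits 12, runs 12→23
#111: waits 23, runs 23→33
#125: waits 33, runs 33→41
Sum = 0+12+23+33 = 68.
Difference = 58 − 68 = -10.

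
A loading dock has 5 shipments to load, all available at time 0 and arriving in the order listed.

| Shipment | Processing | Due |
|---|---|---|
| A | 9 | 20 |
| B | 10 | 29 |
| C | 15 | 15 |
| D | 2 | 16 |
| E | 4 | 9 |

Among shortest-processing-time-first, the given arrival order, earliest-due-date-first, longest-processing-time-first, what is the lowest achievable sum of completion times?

88

SPT (increasing processing time): D E A B C.
D: 0→2
E: 2→6
A: 6→15
B: 15→25
C: 25→40
Sum = 2+6+15+25+40 = 88.
FIFO (arrival order): A B C D E.
A: 0→9
B: 9→19
C: 19→34
D: 34→36
E: 36→40
Sum = 9+19+34+36+40 = 138.
EDD (increasing due date): E C D A B.
E: 0→4
C: 4→19
D: 19→21
A: 21→30
B: 30→40
Sum = 4+19+21+30+40 = 114.
LPT (decreasing processing time): C B A E D.
C: 0→15
B: 15→25
A: 25→34
E: 34→38
D: 38→40
Sum = 15+25+34+38+40 = 152.
SPT 88, FIFO 138, EDD 114, LPT 152 → minimum 88.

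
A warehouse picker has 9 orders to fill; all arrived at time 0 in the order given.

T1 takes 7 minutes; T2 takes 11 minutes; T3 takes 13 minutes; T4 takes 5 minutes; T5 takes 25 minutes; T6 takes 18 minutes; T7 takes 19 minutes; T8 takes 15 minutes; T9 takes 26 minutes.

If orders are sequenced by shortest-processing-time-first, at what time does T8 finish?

SPT (increasing processing time): T4 T1 T2 T3 T8 T6 T7 T5 T9.
T4: 0→5
T1: 5→12
T2: 12→23
T3: 23→36
T8: 36→51

51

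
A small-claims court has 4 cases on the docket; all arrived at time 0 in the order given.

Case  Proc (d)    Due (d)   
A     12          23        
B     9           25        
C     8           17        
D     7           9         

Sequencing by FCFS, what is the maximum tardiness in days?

27

FIFO (arrival order): A B C D.
A: 0→12, due 23, tardiness 0
B: 12→21, due 25, tardiness 0
C: 21→29, due 17, tardiness 12
D: 29→36, due 9, tardiness 27
Maximum = 27.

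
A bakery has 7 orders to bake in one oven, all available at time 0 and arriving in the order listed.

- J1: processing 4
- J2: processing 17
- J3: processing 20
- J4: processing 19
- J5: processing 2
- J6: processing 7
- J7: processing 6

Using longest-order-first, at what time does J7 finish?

69

LPT (decreasing processing time): J3 J4 J2 J6 J7 J1 J5.
J3: 0→20
J4: 20→39
J2: 39→56
J6: 56→63
J7: 63→69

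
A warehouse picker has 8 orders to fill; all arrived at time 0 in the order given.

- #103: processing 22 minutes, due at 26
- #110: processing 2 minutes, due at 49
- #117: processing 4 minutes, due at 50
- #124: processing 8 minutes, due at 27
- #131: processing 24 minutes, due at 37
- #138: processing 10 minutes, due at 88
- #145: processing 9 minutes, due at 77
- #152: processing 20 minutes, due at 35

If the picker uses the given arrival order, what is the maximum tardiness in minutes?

FIFO (arrival order): #103 #110 #117 #124 #131 #138 #145 #152.
#103: 0→22, due 26, tardiness 0
#110: 22→24, due 49, tardiness 0
#117: 24→28, due 50, tardiness 0
#124: 28→36, due 27, tardiness 9
#131: 36→60, due 37, tardiness 23
#138: 60→70, due 88, tardiness 0
#145: 70→79, due 77, tardiness 2
#152: 79→99, due 35, tardiness 64
Maximum = 64.

64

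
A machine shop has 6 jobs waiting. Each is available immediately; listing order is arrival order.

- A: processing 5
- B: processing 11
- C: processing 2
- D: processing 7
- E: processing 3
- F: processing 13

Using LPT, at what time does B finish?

LPT (decreasing processing time): F B D A E C.
F: 0→13
B: 13→24

24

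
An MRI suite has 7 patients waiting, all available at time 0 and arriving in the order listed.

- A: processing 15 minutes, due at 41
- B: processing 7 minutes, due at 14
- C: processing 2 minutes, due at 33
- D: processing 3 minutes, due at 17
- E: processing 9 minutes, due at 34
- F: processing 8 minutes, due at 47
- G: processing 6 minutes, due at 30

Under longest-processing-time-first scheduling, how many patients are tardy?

4

LPT (decreasing processing time): A E F B G D C.
A: 0→15, due 41, tardiness 0
E: 15→24, due 34, tardiness 0
F: 24→32, due 47, tardiness 0
B: 32→39, due 14, tardiness 25
G: 39→45, due 30, tardiness 15
D: 45→48, due 17, tardiness 31
C: 48→50, due 33, tardiness 17
Late patients: 4.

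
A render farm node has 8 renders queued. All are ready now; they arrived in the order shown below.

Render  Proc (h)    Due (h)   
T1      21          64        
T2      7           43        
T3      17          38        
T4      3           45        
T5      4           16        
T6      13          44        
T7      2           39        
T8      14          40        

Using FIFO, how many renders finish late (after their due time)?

6

FIFO (arrival order): T1 T2 T3 T4 T5 T6 T7 T8.
T1: 0→21, due 64, tardiness 0
T2: 21→28, due 43, tardiness 0
T3: 28→45, due 38, tardiness 7
T4: 45→48, due 45, tardiness 3
T5: 48→52, due 16, tardiness 36
T6: 52→65, due 44, tardiness 21
T7: 65→67, due 39, tardiness 28
T8: 67→81, due 40, tardiness 41
Late renders: 6.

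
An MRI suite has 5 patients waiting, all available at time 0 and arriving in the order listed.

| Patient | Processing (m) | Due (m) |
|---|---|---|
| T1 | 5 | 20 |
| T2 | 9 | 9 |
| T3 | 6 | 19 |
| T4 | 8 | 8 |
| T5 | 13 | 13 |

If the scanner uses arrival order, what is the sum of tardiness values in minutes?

FIFO (arrival order): T1 T2 T3 T4 T5.
T1: 0→5, due 20, tardiness 0
T2: 5→14, due 9, tardiness 5
T3: 14→20, due 19, tardiness 1
T4: 20→28, due 8, tardiness 20
T5: 28→41, due 13, tardiness 28
Sum = 0+5+1+20+28 = 54.

54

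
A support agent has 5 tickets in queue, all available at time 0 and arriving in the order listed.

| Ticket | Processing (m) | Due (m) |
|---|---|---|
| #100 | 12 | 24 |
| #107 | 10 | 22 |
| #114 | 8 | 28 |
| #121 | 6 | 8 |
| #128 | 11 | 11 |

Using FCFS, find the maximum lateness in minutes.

FIFO (arrival order): #100 #107 #114 #121 #128.
#100: 0→12, due 24, lateness -12
#107: 12→22, due 22, lateness 0
#114: 22→30, due 28, lateness 2
#121: 30→36, due 8, lateness 28
#128: 36→47, due 11, lateness 36
Maximum = 36.

36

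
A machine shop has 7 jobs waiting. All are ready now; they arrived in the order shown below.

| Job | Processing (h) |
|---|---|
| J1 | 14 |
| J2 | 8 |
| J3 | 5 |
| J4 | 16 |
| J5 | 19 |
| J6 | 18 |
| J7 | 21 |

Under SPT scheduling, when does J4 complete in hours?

SPT (increasing processing time): J3 J2 J1 J4 J6 J5 J7.
J3: 0→5
J2: 5→13
J1: 13→27
J4: 27→43

43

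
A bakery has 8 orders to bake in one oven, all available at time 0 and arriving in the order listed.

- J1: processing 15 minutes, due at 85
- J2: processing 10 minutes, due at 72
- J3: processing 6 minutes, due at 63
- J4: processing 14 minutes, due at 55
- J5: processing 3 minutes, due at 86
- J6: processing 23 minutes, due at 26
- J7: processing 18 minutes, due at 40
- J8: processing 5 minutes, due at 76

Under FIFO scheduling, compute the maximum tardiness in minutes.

49

FIFO (arrival order): J1 J2 J3 J4 J5 J6 J7 J8.
J1: 0→15, due 85, tardiness 0
J2: 15→25, due 72, tardiness 0
J3: 25→31, due 63, tardiness 0
J4: 31→45, due 55, tardiness 0
J5: 45→48, due 86, tardiness 0
J6: 48→71, due 26, tardiness 45
J7: 71→89, due 40, tardiness 49
J8: 89→94, due 76, tardiness 18
Maximum = 49.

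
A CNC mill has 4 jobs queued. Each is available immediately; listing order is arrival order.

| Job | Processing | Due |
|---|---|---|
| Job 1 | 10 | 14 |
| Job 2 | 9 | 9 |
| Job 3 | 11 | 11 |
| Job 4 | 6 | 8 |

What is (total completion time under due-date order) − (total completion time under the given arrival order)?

-12

EDD (increasing due date): Job 4 Job 2 Job 3 Job 1.
Job 4: 0→6
Job 2: 6→15
Job 3: 15→26
Job 1: 26→36
Sum = 6+15+26+36 = 83.
FIFO (arrival order): Job 1 Job 2 Job 3 Job 4.
Job 1: 0→10
Job 2: 10→19
Job 3: 19→30
Job 4: 30→36
Sum = 10+19+30+36 = 95.
Difference = 83 − 95 = -12.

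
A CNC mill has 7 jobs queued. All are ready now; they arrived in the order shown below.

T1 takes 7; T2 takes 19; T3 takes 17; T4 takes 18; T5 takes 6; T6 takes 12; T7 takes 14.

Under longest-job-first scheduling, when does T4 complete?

LPT (decreasing processing time): T2 T4 T3 T7 T6 T1 T5.
T2: 0→19
T4: 19→37

37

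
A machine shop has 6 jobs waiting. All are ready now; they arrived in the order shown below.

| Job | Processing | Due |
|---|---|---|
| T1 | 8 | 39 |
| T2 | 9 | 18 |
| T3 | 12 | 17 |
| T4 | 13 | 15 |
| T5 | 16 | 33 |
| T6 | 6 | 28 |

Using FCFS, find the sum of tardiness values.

FIFO (arrival order): T1 T2 T3 T4 T5 T6.
T1: 0→8, due 39, tardiness 0
T2: 8→17, due 18, tardiness 0
T3: 17→29, due 17, tardiness 12
T4: 29→42, due 15, tardiness 27
T5: 42→58, due 33, tardiness 25
T6: 58→64, due 28, tardiness 36
Sum = 0+0+12+27+25+36 = 100.

100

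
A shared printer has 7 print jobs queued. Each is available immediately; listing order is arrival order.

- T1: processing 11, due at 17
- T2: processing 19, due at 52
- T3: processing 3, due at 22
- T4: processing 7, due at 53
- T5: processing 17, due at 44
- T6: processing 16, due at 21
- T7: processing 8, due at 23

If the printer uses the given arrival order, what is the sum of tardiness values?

FIFO (arrival order): T1 T2 T3 T4 T5 T6 T7.
T1: 0→11, due 17, tardiness 0
T2: 11→30, due 52, tardiness 0
T3: 30→33, due 22, tardiness 11
T4: 33→40, due 53, tardiness 0
T5: 40→57, due 44, tardiness 13
T6: 57→73, due 21, tardiness 52
T7: 73→81, due 23, tardiness 58
Sum = 0+0+11+0+13+52+58 = 134.

134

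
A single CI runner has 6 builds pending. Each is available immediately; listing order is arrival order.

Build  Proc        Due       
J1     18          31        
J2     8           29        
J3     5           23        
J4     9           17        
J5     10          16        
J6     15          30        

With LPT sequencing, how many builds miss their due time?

5

LPT (decreasing processing time): J1 J6 J5 J4 J2 J3.
J1: 0→18, due 31, tardiness 0
J6: 18→33, due 30, tardiness 3
J5: 33→43, due 16, tardiness 27
J4: 43→52, due 17, tardiness 35
J2: 52→60, due 29, tardiness 31
J3: 60→65, due 23, tardiness 42
Late builds: 5.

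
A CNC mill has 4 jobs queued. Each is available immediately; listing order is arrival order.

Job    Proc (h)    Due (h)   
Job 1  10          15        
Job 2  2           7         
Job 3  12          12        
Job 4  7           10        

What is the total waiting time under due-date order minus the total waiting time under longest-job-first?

-31

EDD (increasing due date): Job 2 Job 4 Job 3 Job 1.
Job 2: waits 0, runs 0→2
Job 4: waits 2, runs 2→9
Job 3: waits 9, runs 9→21
Job 1: waits 21, runs 21→31
Sum = 0+2+9+21 = 32.
LPT (decreasing processing time): Job 3 Job 1 Job 4 Job 2.
Job 3: waits 0, runs 0→12
Job 1: waits 12, runs 12→22
Job 4: waits 22, runs 22→29
Job 2: waits 29, runs 29→31
Sum = 0+12+22+29 = 63.
Difference = 32 − 63 = -31.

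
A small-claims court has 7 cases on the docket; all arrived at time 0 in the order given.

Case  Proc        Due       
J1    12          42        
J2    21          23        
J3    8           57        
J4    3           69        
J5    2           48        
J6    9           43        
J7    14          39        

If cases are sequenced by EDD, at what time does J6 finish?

56

EDD (increasing due date): J2 J7 J1 J6 J5 J3 J4.
J2: 0→21
J7: 21→35
J1: 35→47
J6: 47→56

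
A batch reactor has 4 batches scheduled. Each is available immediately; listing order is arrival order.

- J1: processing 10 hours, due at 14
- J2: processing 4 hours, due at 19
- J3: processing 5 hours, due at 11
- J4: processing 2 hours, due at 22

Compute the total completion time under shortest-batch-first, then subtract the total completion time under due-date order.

SPT (increasing processing time): J4 J2 J3 J1.
J4: 0→2
J2: 2→6
J3: 6→11
J1: 11→21
Sum = 2+6+11+21 = 40.
EDD (increasing due date): J3 J1 J2 J4.
J3: 0→5
J1: 5→15
J2: 15→19
J4: 19→21
Sum = 5+15+19+21 = 60.
Difference = 40 − 60 = -20.

-20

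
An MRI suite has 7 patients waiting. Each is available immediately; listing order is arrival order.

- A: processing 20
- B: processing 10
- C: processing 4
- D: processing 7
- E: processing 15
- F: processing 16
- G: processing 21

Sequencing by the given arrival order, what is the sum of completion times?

FIFO (arrival order): A B C D E F G.
A: 0→20
B: 20→30
C: 30→34
D: 34→41
E: 41→56
F: 56→72
G: 72→93
Sum = 20+30+34+41+56+72+93 = 346.

346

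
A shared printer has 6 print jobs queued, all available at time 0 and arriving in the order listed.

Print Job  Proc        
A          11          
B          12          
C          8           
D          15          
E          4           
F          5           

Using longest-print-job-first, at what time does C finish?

LPT (decreasing processing time): D B A C F E.
D: 0→15
B: 15→27
A: 27→38
C: 38→46

46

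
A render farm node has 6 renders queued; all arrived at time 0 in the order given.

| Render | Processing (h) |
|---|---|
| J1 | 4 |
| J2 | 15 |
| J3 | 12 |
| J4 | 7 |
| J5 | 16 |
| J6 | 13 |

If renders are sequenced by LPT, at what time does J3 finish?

56

LPT (decreasing processing time): J5 J2 J6 J3 J4 J1.
J5: 0→16
J2: 16→31
J6: 31→44
J3: 44→56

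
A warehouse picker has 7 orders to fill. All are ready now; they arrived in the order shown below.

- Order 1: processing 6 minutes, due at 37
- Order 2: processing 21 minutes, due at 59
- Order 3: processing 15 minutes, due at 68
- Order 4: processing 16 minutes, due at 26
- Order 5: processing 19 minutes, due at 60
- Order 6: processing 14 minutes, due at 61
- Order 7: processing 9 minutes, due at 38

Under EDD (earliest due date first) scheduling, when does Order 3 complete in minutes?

100

EDD (increasing due date): Order 4 Order 1 Order 7 Order 2 Order 5 Order 6 Order 3.
Order 4: 0→16
Order 1: 16→22
Order 7: 22→31
Order 2: 31→52
Order 5: 52→71
Order 6: 71→85
Order 3: 85→100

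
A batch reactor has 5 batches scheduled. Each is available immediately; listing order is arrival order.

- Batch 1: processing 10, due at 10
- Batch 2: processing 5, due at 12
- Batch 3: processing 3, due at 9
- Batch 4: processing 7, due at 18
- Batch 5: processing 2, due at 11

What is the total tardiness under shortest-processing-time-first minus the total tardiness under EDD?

SPT (increasing processing time): Batch 5 Batch 3 Batch 2 Batch 4 Batch 1.
Batch 5: 0→2, due 11, tardiness 0
Batch 3: 2→5, due 9, tardiness 0
Batch 2: 5→10, due 12, tardiness 0
Batch 4: 10→17, due 18, tardiness 0
Batch 1: 17→27, due 10, tardiness 17
Sum = 0+0+0+0+17 = 17.
EDD (increasing due date): Batch 3 Batch 1 Batch 5 Batch 2 Batch 4.
Batch 3: 0→3, due 9, tardiness 0
Batch 1: 3→13, due 10, tardiness 3
Batch 5: 13→15, due 11, tardiness 4
Batch 2: 15→20, due 12, tardiness 8
Batch 4: 20→27, due 18, tardiness 9
Sum = 0+3+4+8+9 = 24.
Difference = 17 − 24 = -7.

-7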